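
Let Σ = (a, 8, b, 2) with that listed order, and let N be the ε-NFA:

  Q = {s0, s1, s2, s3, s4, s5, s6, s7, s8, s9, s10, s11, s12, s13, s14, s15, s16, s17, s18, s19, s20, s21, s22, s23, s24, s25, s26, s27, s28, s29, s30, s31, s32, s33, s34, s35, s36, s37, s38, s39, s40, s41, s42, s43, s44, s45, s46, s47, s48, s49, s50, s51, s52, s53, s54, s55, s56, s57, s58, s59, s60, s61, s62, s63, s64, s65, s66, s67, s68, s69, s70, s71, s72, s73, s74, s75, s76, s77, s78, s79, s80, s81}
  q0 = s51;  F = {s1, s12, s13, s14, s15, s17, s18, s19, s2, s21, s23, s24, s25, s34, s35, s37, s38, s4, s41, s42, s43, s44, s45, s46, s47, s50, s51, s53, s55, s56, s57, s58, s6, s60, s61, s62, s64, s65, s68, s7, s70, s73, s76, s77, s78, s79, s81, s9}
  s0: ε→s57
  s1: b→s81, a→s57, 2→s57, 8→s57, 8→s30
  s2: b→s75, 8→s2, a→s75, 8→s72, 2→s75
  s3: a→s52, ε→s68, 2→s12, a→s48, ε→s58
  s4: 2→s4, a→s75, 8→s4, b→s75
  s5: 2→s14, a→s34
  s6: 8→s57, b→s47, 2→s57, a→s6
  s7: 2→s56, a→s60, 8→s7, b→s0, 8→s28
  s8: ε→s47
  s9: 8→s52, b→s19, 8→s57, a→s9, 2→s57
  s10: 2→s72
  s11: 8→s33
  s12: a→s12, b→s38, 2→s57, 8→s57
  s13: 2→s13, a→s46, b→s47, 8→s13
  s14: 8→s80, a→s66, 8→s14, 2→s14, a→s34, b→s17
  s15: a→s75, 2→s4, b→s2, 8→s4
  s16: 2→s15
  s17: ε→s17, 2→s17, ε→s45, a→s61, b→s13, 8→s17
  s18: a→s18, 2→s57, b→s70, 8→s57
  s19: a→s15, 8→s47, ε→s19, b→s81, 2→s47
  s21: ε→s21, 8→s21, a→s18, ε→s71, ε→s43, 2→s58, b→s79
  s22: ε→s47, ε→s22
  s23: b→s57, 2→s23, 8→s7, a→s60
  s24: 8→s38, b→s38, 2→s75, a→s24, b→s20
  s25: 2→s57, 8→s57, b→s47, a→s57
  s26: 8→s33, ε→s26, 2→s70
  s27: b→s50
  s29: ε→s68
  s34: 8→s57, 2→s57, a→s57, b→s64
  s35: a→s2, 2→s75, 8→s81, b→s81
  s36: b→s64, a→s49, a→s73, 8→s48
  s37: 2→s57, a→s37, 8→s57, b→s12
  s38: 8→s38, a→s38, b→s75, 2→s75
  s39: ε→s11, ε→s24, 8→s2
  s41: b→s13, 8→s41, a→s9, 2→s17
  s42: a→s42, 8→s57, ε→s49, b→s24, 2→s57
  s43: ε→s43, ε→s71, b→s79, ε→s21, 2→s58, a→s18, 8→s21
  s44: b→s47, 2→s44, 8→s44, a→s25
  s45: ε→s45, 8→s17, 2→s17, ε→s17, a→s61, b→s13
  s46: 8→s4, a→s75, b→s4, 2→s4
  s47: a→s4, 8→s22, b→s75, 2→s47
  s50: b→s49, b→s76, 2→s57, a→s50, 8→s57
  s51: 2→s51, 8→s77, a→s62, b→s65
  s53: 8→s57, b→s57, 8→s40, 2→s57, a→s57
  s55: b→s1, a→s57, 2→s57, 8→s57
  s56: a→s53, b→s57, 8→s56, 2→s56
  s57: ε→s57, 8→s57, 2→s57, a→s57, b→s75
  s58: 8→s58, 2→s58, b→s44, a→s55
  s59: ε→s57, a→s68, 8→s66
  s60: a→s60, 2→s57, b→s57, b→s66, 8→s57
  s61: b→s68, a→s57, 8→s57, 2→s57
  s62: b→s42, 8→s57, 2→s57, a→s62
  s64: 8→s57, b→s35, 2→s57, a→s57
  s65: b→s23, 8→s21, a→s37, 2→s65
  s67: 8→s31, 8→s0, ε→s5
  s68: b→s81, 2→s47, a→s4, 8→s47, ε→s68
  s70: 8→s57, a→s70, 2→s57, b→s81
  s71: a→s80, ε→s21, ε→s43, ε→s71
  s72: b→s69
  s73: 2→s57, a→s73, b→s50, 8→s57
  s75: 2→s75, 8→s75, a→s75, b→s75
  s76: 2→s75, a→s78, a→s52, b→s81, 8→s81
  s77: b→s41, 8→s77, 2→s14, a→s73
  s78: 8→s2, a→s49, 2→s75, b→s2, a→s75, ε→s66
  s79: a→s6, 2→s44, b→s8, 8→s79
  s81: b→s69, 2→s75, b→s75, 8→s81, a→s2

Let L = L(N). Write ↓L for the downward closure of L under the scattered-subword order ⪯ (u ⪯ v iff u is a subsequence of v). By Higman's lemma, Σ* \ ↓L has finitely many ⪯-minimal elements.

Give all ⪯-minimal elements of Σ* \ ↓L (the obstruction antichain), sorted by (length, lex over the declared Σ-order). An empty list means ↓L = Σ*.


A = [a8b, a2b, abb2, bbbb, 8bbaa, 82aab].

|Q|=82, |F|=48, |δ|=261 (30 ε).
min D↑ (47 st, q0=0, F={12}): 0:a→1,8→2,b→3,2→0 1:a→1,8→4,b→5,2→4 2:a→6,8→2,b→7,2→8 3:a→9,8→10,b→11,2→3 4:a→4,8→4,b→12,2→4 5:a→5,8→4,b→13,2→4 6:a→6,8→4,b→14,2→4 7:a→15,8→7,b→16,2→17 8:a→18,8→8,b→17,2→8 9:a→9,8→4,b→19,2→4 10:a→20,8→10,b→21,2→22 11:a→23,8→24,b→4,2→11 12:a→12,8→12,b→12,2→12 13:a→13,8→25,b→25,2→12 14:a→14,8→4,b→26,2→4 15:a→15,8→4,b→27,2→4 16:a→28,8→16,b→29,2→16 17:a→30,8→17,b→16,2→17 18:a→4,8→4,b→31,2→4 19:a→19,8→4,b→25,2→4 20:a→20,8→4,b→32,2→4 21:a→33,8→21,b→29,2→34 22:a→35,8→22,b→34,2→22 23:a→23,8→4,b→4,2→4 24:a→23,8→24,b→4,2→36 25:a→25,8→25,b→12,2→12 26:a→37,8→38,b→38,2→12 27:a→39,8→29,b→38,2→29 28:a→12,8→40,b→40,2→40 29:a→40,8→29,b→12,2→29 30:a→4,8→4,b→41,2→4 31:a→4,8→4,b→42,2→4 32:a→32,8→4,b→38,2→4 33:a→33,8→4,b→29,2→4 34:a→43,8→34,b→29,2→34 35:a→4,8→4,b→44,2→4 36:a→45,8→36,b→4,2→36 37:a→12,8→46,b→46,2→12 38:a→46,8→38,b→12,2→12 39:a→12,8→40,b→46,2→40 40:a→12,8→40,b→12,2→40 41:a→40,8→29,b→38,2→29 42:a→46,8→38,b→38,2→12 43:a→4,8→4,b→29,2→4 44:a→4,8→4,b→38,2→4 45:a→4,8→4,b→4,2→4 46:a→12,8→46,b→12,2→12 [Hopcroft].
'a8b': |S_i|=[63, 43, 13, 2] end={s69,s75} — reject; 3/3 del acc.
'a2b': |S_i|=[63, 43, 5, 1] end={s75} — reject; 3/3 deletions ∈↓L.
'abb2': run [63, 43, 28, 14, 1] end={s75} rej; 4/4 single-dels accept.
'bbbb': run [63, 57, 40, 14, 2] end={s69,s75} ∉↓L; 4/4 deletions ∈↓L.
'8bbaa': |S_i|=[63, 54, 36, 20, 11, 2] end={s49,s75} rej; 5/5 single-dels accept.
'82aab': N↓-sim [63, 54, 30, 22, 6, 2] end={s69,s75} — reject; 5/5 single-dels accept.
6 minimals (antichain).


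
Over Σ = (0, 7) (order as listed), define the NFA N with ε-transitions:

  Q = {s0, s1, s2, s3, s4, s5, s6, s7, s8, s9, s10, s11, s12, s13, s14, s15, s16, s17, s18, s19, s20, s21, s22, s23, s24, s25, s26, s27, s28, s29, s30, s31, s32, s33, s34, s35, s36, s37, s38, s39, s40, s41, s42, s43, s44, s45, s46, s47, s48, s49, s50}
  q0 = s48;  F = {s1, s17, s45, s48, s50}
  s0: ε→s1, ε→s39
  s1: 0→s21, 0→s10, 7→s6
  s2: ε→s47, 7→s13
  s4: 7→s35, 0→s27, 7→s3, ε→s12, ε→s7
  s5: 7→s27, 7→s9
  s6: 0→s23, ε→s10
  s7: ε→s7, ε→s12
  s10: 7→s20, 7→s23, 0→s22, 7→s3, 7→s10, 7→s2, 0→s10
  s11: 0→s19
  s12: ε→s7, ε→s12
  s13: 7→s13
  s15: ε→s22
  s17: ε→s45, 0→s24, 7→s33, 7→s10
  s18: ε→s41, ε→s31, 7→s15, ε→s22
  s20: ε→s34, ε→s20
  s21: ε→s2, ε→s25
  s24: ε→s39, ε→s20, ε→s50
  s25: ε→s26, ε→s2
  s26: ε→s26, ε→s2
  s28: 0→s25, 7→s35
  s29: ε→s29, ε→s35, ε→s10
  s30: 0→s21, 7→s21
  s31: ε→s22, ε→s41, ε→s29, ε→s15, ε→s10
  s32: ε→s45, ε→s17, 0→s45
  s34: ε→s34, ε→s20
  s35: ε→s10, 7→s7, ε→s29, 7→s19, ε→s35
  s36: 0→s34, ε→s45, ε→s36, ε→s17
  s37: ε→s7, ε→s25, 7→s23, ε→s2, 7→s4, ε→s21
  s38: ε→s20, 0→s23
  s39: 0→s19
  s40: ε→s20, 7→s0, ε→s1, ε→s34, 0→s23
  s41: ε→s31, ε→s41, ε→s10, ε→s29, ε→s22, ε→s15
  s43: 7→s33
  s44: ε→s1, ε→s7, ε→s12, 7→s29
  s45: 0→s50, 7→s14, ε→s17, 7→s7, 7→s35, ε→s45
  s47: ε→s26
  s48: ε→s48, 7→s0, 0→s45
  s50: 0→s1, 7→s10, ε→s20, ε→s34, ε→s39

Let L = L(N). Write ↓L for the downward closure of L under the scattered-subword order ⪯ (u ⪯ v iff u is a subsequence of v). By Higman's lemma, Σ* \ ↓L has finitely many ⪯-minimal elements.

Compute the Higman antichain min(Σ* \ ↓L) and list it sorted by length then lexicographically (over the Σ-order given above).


Antichain: [07, 70, 77, 0000].

|Q|=51, |F|=5, |δ|=115 (68 ε).
min D↑ (5 st, q0=0, F={4}): 0:0→1,7→2 1:0→3,7→4 2:0→4,7→4 3:0→2,7→4 4:0→4,7→4 [Hopcroft].
'07': |S_i|=[28, 26, 18] end={s10,s12,s13,s14,s19,s2,s20,s22,s23,s26,s29,s3,…} — reject; 2/2 del acc.
'70': run [28, 23, 13] end={s10,s13,s19,s2,s20,s21,s22,s23,s25,s26,s3,s34,…} rej; 2/2 deletions ∈↓L.
'77': N↓-sim [28, 23, 14] end={s10,s12,s13,s19,s2,s20,s22,s23,s26,s3,s34,s47,…} ∉↓L; 2/2 deletions ∈↓L.
'0000': |S_i|=[28, 26, 18, 15, 12] end={s10,s13,s2,s20,s21,s22,s23,s25,s26,s3,s34,s47} rej; 4/4 del acc.
4 minimals (antichain).


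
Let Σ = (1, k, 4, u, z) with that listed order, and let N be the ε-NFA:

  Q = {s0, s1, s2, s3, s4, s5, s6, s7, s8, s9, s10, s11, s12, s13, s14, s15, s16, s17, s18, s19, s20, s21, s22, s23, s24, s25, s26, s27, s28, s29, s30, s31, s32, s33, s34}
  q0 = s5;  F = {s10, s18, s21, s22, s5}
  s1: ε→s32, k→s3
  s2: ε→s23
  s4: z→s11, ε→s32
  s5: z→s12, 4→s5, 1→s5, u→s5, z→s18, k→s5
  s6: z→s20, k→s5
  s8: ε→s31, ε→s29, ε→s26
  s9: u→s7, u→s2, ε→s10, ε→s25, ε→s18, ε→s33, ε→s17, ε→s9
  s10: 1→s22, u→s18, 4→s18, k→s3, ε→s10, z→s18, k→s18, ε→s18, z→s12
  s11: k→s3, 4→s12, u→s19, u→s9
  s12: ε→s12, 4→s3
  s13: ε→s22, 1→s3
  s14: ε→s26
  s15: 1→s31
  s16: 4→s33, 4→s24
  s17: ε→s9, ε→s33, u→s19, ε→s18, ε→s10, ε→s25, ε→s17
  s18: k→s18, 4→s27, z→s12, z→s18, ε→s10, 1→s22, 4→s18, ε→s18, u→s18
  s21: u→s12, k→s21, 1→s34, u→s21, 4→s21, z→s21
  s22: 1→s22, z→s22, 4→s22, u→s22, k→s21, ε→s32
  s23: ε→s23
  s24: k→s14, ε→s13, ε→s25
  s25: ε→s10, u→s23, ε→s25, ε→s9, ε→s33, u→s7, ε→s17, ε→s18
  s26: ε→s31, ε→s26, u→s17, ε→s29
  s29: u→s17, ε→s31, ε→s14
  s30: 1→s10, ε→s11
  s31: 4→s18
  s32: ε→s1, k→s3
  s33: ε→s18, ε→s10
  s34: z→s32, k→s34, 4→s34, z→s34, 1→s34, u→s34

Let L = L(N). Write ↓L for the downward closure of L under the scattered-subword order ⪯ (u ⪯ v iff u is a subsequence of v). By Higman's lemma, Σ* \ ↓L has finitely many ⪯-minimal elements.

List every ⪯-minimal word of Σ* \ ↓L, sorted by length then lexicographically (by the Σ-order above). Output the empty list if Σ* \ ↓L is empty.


A = [z1k1].

|Q|=35, |F|=5, |δ|=105 (44 ε).
min D↑ (5 st, q0=0, F={4}): 0:1→0,k→0,4→0,u→0,z→1 1:1→2,k→1,4→1,u→1,z→1 2:1→2,k→3,4→2,u→2,z→2 3:1→4,k→3,4→3,u→3,z→3 4:1→4,k→4,4→4,u→4,z→4 (ε-aug+det+¬).
'z1k1': N↓-sim [11, 10, 7, 6, 4] end={s1,s3,s32,s34} ∉↓L; 4/4 deletions ∈↓L.
1 minimals (antichain).


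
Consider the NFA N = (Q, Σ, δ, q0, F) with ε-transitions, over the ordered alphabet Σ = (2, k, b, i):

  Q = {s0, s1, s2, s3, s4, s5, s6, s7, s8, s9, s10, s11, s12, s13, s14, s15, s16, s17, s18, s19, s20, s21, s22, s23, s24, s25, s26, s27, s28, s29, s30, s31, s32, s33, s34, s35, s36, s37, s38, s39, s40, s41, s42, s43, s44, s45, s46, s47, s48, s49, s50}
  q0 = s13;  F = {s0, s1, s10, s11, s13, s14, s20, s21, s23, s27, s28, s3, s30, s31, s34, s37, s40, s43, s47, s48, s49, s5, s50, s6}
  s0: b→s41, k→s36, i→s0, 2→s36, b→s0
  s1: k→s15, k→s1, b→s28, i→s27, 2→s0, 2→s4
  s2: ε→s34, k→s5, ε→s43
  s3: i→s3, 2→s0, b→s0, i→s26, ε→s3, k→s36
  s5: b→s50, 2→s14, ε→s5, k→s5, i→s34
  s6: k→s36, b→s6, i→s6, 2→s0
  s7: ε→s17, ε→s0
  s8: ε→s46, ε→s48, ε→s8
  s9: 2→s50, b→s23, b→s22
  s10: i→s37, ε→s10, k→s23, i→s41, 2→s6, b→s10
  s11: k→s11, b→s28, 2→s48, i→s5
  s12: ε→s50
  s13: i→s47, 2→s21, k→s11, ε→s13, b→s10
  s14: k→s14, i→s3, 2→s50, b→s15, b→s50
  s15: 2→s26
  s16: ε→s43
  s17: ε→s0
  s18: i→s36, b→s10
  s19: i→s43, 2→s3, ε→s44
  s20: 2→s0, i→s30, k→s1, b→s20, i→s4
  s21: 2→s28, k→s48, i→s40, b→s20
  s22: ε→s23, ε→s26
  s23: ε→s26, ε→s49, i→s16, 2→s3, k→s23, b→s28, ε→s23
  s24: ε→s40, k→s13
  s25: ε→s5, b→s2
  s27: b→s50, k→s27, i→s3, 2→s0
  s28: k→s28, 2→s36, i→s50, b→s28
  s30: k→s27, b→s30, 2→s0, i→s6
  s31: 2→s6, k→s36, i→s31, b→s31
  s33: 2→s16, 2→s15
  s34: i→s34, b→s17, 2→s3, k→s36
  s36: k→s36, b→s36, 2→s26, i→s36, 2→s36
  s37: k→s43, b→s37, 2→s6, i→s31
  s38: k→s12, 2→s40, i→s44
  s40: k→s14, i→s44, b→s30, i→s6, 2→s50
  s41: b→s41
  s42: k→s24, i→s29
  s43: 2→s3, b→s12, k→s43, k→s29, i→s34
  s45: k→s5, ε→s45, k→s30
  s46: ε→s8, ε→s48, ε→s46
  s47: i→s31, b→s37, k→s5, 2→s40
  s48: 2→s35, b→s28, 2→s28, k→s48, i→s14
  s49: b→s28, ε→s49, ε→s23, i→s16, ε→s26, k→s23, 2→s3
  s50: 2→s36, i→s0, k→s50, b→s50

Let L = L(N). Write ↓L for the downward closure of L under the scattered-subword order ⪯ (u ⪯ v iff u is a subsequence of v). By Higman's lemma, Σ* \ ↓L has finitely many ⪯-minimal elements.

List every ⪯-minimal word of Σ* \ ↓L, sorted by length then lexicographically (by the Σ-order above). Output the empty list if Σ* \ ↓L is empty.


|Q|=51, |F|=24, |δ|=161 (29 ε).
min D↑ (24 st, q0=0, F={14}): 0:2→1,k→2,b→3,i→4 1:2→5,k→6,b→7,i→8 2:2→6,k→2,b→5,i→9 3:2→10,k→11,b→3,i→12 4:2→8,k→9,b→12,i→13 5:2→14,k→5,b→5,i→15 6:2→5,k→6,b→5,i→16 7:2→17,k→18,b→7,i→19 8:2→15,k→16,b→19,i→10 9:2→16,k→9,b→15,i→20 10:2→17,k→14,b→10,i→10 11:2→21,k→11,b→5,i→22 12:2→10,k→22,b→12,i→13 13:2→10,k→14,b→13,i→13 14:2→14,k→14,b→14,i→14 15:2→14,k→15,b→15,i→17 16:2→15,k→16,b→15,i→21 17:2→14,k→14,b→17,i→17 18:2→17,k→18,b→5,i→23 19:2→17,k→23,b→19,i→10 20:2→21,k→14,b→17,i→20 21:2→17,k→14,b→17,i→21 22:2→21,k→22,b→15,i→20 23:2→17,k→23,b→15,i→21.
'222': |S_i|=[35, 20, 8, 2] end={s26,s36} ∉↓L; 3/3 single-dels accept.
'kb2': run [35, 24, 9, 2] end={s26,s36} ∉↓L; 3/3 single-dels accept.
'b2k': run [35, 25, 7, 2] end={s26,s36} — reject; 3/3 deletions ∈↓L.
'iik': N↓-sim [35, 24, 10, 2] end={s26,s36} rej; 3/3 deletions ∈↓L.
4 words, ⪯-incomp.

A = [222, kb2, b2k, iik].


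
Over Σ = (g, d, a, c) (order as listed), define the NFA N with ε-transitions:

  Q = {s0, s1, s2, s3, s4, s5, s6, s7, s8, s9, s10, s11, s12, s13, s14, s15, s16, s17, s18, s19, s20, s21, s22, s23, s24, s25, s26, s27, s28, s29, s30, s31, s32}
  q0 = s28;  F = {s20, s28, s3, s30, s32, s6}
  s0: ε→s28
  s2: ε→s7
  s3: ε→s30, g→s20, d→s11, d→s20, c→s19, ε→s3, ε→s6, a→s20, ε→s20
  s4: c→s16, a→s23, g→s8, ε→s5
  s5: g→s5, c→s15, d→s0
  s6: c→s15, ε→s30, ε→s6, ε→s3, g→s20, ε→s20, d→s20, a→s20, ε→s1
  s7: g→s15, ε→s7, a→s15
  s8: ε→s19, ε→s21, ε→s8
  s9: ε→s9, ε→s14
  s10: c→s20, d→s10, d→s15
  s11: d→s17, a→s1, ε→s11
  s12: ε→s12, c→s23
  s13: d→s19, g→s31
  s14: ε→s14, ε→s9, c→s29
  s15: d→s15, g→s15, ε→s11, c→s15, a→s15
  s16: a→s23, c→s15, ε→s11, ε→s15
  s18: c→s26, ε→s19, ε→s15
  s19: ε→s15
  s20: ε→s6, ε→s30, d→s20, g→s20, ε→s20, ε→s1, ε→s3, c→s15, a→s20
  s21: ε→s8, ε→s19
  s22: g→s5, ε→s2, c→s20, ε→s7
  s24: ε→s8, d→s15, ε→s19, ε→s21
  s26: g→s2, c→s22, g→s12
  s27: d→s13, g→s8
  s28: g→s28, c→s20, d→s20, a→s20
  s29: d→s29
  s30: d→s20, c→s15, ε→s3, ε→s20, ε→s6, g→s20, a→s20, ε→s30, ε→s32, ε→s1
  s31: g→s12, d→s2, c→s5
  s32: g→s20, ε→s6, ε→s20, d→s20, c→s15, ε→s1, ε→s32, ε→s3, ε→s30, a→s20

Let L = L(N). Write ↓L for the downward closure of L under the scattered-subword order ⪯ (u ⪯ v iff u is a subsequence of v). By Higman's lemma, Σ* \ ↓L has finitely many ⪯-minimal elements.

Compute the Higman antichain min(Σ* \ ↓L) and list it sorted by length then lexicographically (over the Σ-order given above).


A = [dc, ac, cc].

|Q|=33, |F|=6, |δ|=113 (52 ε).
min D↑ (3 st, q0=0, F={2}): 0:g→0,d→1,a→1,c→1 1:g→1,d→1,a→1,c→2 2:g→2,d→2,a→2,c→2 [Hopcroft].
'dc': N↓-sim [11, 10, 5] end={s1,s11,s15,s17,s19} rej; 2/2 del acc.
'ac': |S_i|=[11, 10, 5] end={s1,s11,s15,s17,s19} — reject; 2/2 deletions ∈↓L.
'cc': |S_i|=[11, 10, 5] end={s1,s11,s15,s17,s19} — reject; 2/2 single-dels accept.
3 obstructions.


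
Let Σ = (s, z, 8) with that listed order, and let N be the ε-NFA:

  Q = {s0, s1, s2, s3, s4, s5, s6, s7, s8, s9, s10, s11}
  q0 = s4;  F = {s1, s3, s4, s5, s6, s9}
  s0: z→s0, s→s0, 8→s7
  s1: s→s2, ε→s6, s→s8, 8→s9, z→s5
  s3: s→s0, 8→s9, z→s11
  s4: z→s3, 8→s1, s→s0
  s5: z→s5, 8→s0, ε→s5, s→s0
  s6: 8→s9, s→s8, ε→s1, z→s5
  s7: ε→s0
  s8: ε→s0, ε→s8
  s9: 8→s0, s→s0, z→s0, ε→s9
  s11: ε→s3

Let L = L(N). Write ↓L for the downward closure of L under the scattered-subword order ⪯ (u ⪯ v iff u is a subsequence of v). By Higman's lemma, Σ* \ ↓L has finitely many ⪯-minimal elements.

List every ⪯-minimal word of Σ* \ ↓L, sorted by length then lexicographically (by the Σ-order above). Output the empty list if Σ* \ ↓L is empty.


A = [s, z8z, z88, 8z8, 88z, 888].

|Q|=12, |F|=6, |δ|=30 (8 ε).
min D↑ (6 st, q0=0, F={1}): 0:s→1,z→2,8→3 1:s→1,z→1,8→1 2:s→1,z→2,8→4 3:s→1,z→5,8→4 4:s→1,z→1,8→1 5:s→1,z→5,8→1.
's': |S_i|=[11, 4] end={s0,s2,s7,s8} rej; 1/1 single-dels accept.
'z8z': |S_i|=[11, 6, 3, 2] end={s0,s7} — reject; 3/3 deletions ∈↓L.
'z88': run [11, 6, 3, 2] end={s0,s7} — reject; 3/3 deletions ∈↓L.
'8z8': |S_i|=[11, 8, 3, 2] end={s0,s7} rej; 3/3 del acc.
'88z': N↓-sim [11, 8, 3, 2] end={s0,s7} ∉↓L; 3/3 deletions ∈↓L.
'888': |S_i|=[11, 8, 3, 2] end={s0,s7} rej; 3/3 single-dels accept.
6 words, ⪯-incomp.


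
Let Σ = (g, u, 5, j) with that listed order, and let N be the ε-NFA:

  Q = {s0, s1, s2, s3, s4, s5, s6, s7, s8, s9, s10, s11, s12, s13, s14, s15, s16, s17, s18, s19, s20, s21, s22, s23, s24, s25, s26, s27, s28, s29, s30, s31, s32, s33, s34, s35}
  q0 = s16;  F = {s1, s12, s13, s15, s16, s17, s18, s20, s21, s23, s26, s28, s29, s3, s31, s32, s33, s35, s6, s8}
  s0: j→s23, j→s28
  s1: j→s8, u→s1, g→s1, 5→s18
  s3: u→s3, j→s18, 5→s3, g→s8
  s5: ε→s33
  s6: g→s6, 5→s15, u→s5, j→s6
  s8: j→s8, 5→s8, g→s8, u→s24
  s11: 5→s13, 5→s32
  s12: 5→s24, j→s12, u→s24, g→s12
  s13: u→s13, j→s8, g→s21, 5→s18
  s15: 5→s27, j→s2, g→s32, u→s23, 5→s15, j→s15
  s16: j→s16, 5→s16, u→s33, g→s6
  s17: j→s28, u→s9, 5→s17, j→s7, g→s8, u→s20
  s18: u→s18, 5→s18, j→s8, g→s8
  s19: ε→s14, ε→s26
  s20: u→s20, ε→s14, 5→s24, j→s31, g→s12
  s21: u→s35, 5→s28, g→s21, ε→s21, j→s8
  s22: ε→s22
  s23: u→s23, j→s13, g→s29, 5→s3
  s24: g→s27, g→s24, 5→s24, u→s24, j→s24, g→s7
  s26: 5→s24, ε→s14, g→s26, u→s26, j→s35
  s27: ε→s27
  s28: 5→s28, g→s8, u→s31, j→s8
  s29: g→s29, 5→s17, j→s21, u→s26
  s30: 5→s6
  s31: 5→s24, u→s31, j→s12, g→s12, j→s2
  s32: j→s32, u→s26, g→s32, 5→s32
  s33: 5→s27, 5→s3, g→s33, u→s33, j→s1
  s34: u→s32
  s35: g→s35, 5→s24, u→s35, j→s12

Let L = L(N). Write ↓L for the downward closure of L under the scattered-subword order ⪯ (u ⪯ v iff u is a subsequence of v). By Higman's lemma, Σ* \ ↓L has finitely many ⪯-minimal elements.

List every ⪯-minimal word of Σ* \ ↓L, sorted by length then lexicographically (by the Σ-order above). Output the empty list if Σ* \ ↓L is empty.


Antichain: [u5gu, ujju, g5gu5].

|Q|=36, |F|=20, |δ|=106 (8 ε).
min D↑ (21 st, q0=0, F={13}): 0:g→1,u→2,5→0,j→0 1:g→1,u→2,5→3,j→1 2:g→2,u→2,5→4,j→5 3:g→6,u→7,5→3,j→3 4:g→8,u→4,5→4,j→9 5:g→5,u→5,5→9,j→8 6:g→6,u→10,5→6,j→6 7:g→11,u→7,5→4,j→12 8:g→8,u→13,5→8,j→8 9:g→8,u→9,5→9,j→8 10:g→10,u→10,5→13,j→14 11:g→11,u→10,5→15,j→16 12:g→16,u→12,5→9,j→8 13:g→13,u→13,5→13,j→13 14:g→14,u→14,5→13,j→17 15:g→8,u→18,5→15,j→19 16:g→16,u→14,5→19,j→8 17:g→17,u→13,5→13,j→17 18:g→17,u→18,5→13,j→20 19:g→8,u→20,5→19,j→8 20:g→17,u→20,5→13,j→17 [Hopcroft].
'u5gu': |S_i|=[27, 23, 14, 5, 3] end={s24,s27,s7} ∉↓L; 4/4 deletions ∈↓L.
'ujju': |S_i|=[27, 23, 13, 6, 3] end={s24,s27,s7} ∉↓L; 4/4 single-dels accept.
'g5gu5': N↓-sim [27, 26, 22, 17, 11, 3] end={s24,s27,s7} — reject; 5/5 single-dels accept.
3 words, ⪯-incomp.


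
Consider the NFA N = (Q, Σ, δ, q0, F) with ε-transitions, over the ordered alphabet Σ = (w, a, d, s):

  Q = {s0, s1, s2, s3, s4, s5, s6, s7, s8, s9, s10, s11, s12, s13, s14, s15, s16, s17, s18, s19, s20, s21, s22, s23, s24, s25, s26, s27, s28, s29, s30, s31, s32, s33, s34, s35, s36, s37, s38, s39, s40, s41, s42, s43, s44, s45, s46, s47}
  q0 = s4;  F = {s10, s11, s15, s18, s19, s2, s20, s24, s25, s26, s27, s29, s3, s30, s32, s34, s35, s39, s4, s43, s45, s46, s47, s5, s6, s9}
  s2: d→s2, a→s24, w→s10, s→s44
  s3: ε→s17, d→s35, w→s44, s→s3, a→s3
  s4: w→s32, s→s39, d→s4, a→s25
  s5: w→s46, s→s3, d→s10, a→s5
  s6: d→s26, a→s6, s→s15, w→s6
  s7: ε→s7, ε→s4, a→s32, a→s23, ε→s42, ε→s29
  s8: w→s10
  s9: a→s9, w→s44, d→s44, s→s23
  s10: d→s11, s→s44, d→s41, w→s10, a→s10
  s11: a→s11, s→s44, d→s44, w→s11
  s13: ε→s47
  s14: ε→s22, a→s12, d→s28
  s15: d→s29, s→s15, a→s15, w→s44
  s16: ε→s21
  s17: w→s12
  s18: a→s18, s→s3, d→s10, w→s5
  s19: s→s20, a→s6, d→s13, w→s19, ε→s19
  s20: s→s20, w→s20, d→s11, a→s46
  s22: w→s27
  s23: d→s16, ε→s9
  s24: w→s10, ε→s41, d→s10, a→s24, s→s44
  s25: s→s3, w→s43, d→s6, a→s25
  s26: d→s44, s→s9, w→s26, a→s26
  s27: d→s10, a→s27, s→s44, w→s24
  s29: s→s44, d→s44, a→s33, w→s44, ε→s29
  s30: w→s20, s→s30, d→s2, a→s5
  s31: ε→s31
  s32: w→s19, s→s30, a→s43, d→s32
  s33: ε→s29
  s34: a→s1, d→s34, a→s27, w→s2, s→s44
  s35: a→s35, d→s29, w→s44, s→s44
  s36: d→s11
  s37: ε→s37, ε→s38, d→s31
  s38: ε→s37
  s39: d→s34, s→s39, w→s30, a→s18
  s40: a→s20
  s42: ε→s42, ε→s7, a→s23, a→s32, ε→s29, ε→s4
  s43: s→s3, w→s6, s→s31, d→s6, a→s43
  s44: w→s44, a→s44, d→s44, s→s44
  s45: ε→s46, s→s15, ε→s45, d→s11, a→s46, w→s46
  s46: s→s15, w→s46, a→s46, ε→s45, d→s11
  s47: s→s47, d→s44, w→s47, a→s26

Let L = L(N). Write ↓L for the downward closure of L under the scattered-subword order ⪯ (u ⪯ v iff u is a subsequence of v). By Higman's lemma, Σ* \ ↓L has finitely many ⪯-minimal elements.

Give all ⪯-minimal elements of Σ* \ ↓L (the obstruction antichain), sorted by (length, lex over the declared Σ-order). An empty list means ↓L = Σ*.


|Q|=48, |F|=26, |δ|=148 (24 ε).
min D↑ (26 st, q0=0, F={17}): 0:w→1,a→2,d→0,s→3 1:w→4,a→5,d→1,s→6 2:w→5,a→2,d→7,s→8 3:w→6,a→9,d→10,s→3 4:w→4,a→7,d→11,s→12 5:w→7,a→5,d→7,s→8 6:w→12,a→13,d→14,s→6 7:w→7,a→7,d→15,s→16 8:w→17,a→8,d→18,s→8 9:w→13,a→9,d→19,s→8 10:w→14,a→20,d→10,s→17 11:w→11,a→15,d→17,s→11 12:w→12,a→21,d→22,s→12 13:w→21,a→13,d→19,s→8 14:w→19,a→23,d→14,s→17 15:w→15,a→15,d→17,s→24 16:w→17,a→16,d→25,s→16 17:w→17,a→17,d→17,s→17 18:w→17,a→18,d→25,s→17 19:w→19,a→19,d→22,s→17 20:w→23,a→20,d→19,s→17 21:w→21,a→21,d→22,s→16 22:w→22,a→22,d→17,s→17 23:w→19,a→23,d→19,s→17 24:w→17,a→24,d→17,s→24 25:w→17,a→25,d→17,s→17 (ε-aug+det+¬).
'asw': N↓-sim [37, 27, 13, 2] end={s12,s44} — reject; 3/3 deletions ∈↓L.
'sds': |S_i|=[37, 30, 14, 1] end={s44} ∉↓L; 3/3 single-dels accept.
'wwdd': N↓-sim [37, 30, 20, 12, 3] end={s16,s21,s44} ∉↓L; 4/4 del acc.
'addd': run [37, 27, 14, 10, 3] end={s16,s21,s44} — reject; 4/4 del acc.
4 minimals (antichain).

A = [asw, sds, wwdd, addd].


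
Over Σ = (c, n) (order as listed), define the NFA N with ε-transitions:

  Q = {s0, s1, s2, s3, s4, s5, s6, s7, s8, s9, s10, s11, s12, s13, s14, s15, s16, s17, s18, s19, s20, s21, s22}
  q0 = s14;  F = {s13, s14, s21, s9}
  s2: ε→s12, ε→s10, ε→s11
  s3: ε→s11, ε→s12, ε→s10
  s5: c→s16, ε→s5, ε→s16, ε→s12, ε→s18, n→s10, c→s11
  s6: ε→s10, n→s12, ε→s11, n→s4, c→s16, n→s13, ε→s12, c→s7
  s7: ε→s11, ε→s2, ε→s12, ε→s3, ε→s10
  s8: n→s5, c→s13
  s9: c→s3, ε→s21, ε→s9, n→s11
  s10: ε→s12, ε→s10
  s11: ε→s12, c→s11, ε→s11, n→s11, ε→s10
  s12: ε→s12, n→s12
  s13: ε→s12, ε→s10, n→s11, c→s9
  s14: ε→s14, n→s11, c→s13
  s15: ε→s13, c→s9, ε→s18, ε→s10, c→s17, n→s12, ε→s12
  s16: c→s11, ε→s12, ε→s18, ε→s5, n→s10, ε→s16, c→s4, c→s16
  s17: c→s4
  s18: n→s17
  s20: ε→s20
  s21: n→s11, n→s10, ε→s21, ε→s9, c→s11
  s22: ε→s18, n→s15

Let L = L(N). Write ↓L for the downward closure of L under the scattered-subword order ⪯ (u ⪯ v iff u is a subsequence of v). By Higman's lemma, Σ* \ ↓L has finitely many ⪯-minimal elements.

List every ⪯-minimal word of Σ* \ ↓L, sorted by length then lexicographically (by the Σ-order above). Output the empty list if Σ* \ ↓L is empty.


Antichain: [n, ccc].

|Q|=23, |F|=4, |δ|=73 (41 ε).
min D↑ (4 st, q0=0, F={2}): 0:c→1,n→2 1:c→3,n→2 2:c→2,n→2 3:c→2,n→2.
'n': N↓-sim [8, 3] end={s10,s11,s12} ∉↓L; 1/1 del acc.
'ccc': N↓-sim [8, 7, 6, 4] end={s10,s11,s12,s3} rej; 3/3 del acc.
2 obstructions.


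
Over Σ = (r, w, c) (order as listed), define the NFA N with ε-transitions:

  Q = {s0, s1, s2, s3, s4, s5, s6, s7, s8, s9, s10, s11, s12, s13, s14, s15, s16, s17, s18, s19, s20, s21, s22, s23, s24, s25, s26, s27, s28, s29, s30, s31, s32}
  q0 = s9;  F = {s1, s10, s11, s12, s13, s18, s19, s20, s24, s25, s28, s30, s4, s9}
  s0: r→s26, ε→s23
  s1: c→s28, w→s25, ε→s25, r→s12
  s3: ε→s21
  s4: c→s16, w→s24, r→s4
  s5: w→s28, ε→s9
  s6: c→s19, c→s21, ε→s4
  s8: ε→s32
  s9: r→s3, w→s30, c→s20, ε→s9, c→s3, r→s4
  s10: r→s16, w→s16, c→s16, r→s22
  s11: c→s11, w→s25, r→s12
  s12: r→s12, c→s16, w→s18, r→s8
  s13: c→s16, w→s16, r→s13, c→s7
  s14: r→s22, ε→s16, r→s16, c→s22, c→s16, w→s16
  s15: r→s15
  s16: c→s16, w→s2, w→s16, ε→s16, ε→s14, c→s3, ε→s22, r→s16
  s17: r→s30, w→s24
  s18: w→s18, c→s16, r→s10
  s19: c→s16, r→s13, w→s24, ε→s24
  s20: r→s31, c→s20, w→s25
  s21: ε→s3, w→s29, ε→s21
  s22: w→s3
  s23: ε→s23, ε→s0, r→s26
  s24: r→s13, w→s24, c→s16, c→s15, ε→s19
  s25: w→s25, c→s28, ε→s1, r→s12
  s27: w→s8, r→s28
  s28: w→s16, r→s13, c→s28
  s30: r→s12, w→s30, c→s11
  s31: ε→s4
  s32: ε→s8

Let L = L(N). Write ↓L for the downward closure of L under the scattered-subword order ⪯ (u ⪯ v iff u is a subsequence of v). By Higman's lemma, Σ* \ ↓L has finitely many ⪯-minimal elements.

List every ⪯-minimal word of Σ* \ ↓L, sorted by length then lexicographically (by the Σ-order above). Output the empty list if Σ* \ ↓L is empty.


min(Σ*\↓L) = [rc, rwrw, cwcw, wrwrr].

|Q|=33, |F|=14, |δ|=90 (20 ε).
min D↑ (13 st, q0=0, F={5}): 0:r→1,w→2,c→3 1:r→1,w→4,c→5 2:r→6,w→2,c→7 3:r→1,w→8,c→3 4:r→9,w→4,c→5 5:r→5,w→5,c→5 6:r→6,w→10,c→5 7:r→6,w→8,c→7 8:r→6,w→8,c→11 9:r→9,w→5,c→5 10:r→12,w→10,c→5 11:r→9,w→5,c→11 12:r→5,w→5,c→5 [Hopcroft].
'rc': run [26, 19, 9] end={s14,s15,s16,s2,s21,s22,s29,s3,s7} — reject; 2/2 single-dels accept.
'rwrw': N↓-sim [26, 19, 14, 11, 7] end={s14,s16,s2,s21,s22,s29,s3} ∉↓L; 4/4 single-dels accept.
'cwcw': N↓-sim [26, 24, 20, 11, 7] end={s14,s16,s2,s21,s22,s29,s3} — reject; 4/4 deletions ∈↓L.
'wrwrr': run [26, 22, 15, 9, 8, 7] end={s14,s16,s2,s21,s22,s29,s3} rej; 5/5 deletions ∈↓L.
4 words, ⪯-incomp.


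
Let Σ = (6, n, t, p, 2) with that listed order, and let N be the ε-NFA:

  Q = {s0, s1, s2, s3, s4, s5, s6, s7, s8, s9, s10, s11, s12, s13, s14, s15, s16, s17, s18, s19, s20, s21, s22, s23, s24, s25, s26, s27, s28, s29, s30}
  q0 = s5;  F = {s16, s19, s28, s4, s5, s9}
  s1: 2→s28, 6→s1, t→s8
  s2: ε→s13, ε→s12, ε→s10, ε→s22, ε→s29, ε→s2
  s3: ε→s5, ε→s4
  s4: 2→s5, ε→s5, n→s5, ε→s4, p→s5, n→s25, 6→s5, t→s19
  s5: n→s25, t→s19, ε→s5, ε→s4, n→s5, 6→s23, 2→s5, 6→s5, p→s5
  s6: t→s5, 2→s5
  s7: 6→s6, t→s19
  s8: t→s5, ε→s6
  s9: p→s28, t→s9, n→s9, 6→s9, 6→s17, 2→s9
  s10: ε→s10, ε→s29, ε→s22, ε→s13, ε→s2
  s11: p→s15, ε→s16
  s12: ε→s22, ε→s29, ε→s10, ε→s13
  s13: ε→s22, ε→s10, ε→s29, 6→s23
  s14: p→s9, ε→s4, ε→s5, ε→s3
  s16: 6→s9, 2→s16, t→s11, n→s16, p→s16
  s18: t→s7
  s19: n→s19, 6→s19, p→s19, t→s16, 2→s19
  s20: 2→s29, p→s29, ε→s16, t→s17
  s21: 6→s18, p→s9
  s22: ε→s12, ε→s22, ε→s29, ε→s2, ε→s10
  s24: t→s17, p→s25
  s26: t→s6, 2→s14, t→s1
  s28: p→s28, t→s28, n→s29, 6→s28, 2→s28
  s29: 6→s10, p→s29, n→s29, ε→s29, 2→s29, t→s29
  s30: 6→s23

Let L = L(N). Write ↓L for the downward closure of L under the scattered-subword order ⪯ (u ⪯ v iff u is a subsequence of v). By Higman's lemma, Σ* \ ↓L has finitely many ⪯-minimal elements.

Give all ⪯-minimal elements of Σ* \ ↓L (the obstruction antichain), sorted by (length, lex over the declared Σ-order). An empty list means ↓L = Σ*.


A = [tt6pn].

|Q|=31, |F|=6, |δ|=98 (36 ε).
min D↑ (6 st, q0=0, F={5}): 0:6→0,n→0,t→1,p→0,2→0 1:6→1,n→1,t→2,p→1,2→1 2:6→3,n→2,t→2,p→2,2→2 3:6→3,n→3,t→3,p→4,2→3 4:6→4,n→5,t→4,p→4,2→4 5:6→5,n→5,t→5,p→5,2→5.
'tt6pn': run [17, 14, 13, 10, 8, 7] end={s10,s12,s13,s2,s22,s23,s29} ∉↓L; 5/5 deletions ∈↓L.
1 obstructions.


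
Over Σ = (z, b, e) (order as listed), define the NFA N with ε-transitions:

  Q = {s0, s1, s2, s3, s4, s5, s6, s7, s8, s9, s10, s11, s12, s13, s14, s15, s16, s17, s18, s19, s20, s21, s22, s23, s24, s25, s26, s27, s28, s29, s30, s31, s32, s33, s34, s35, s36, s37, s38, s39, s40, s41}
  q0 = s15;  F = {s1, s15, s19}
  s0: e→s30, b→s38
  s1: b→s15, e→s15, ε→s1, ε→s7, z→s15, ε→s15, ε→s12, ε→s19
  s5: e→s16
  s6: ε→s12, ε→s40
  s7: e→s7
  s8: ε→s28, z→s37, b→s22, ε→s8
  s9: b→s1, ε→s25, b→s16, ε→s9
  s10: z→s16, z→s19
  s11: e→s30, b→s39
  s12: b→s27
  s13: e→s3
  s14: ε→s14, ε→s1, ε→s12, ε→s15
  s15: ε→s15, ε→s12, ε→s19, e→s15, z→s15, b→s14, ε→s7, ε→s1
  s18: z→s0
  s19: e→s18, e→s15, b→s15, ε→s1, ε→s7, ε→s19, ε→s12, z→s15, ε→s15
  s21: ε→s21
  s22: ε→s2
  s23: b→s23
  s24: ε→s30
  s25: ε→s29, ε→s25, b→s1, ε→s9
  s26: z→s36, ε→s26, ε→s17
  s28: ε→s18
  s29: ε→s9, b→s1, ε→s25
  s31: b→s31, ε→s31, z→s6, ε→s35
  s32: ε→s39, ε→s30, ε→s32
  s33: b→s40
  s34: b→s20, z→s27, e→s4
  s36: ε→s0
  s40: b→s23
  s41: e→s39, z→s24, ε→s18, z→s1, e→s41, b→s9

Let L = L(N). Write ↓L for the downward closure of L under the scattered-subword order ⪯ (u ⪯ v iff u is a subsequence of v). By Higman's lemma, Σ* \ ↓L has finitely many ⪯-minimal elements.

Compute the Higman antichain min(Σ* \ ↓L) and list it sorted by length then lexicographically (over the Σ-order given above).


|Q|=42, |F|=3, |δ|=84 (43 ε).
min D↑ (1 st, q0=0, F={}): 0:z→0,b→0,e→0 [Hopcroft].
L(D↑) = ∅ ⇒ ↓L = Σ*.

min(Σ*\↓L) = [].


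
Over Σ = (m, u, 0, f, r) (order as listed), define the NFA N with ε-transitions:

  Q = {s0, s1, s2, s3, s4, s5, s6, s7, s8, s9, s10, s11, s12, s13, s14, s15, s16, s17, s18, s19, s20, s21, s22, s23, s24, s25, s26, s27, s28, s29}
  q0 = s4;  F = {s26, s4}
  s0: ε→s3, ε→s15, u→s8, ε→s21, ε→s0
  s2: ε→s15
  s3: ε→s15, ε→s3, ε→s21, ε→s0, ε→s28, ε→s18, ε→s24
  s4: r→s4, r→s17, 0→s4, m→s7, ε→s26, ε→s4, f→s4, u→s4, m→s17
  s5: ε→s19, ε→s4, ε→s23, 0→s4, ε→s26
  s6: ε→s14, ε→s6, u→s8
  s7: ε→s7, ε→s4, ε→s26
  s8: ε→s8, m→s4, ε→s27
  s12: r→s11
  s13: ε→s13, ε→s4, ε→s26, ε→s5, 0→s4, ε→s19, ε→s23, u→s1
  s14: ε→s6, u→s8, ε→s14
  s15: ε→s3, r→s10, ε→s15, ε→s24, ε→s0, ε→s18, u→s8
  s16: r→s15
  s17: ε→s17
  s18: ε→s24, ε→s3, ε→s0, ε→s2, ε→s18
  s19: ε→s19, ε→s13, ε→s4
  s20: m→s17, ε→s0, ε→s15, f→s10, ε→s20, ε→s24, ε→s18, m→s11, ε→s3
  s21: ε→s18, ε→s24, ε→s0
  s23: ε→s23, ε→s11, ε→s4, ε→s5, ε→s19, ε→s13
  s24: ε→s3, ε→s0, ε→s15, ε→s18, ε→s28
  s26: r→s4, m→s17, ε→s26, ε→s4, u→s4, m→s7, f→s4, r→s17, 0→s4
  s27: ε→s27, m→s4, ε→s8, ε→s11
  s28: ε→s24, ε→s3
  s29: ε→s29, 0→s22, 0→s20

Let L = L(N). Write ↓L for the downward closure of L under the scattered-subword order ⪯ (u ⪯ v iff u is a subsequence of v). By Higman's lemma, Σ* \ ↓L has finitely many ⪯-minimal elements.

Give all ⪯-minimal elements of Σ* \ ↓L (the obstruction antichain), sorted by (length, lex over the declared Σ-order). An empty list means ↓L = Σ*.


|Q|=30, |F|=2, |δ|=106 (75 ε).
min D↑ (1 st, q0=0, F={}): 0:m→0,u→0,0→0,f→0,r→0 (ε-aug+det+¬).
L(D↑) = ∅; no obstructions.

A = [].


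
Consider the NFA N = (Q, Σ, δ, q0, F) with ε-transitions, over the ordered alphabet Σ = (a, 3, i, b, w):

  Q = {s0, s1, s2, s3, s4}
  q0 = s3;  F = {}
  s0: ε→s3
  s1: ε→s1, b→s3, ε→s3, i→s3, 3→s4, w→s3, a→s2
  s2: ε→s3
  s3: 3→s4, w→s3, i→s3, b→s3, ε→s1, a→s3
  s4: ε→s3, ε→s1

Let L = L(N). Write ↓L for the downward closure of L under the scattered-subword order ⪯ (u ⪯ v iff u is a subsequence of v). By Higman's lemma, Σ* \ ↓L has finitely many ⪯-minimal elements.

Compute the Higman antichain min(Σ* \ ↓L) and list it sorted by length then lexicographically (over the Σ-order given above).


|Q|=5, |F|=0, |δ|=17 (7 ε).
min D↑ (1 st, q0=0, F={0}): 0:a→0,3→0,i→0,b→0,w→0.
ε ∈ L(D↑) ⇒ ↓L = ∅.

Antichain: [ε].


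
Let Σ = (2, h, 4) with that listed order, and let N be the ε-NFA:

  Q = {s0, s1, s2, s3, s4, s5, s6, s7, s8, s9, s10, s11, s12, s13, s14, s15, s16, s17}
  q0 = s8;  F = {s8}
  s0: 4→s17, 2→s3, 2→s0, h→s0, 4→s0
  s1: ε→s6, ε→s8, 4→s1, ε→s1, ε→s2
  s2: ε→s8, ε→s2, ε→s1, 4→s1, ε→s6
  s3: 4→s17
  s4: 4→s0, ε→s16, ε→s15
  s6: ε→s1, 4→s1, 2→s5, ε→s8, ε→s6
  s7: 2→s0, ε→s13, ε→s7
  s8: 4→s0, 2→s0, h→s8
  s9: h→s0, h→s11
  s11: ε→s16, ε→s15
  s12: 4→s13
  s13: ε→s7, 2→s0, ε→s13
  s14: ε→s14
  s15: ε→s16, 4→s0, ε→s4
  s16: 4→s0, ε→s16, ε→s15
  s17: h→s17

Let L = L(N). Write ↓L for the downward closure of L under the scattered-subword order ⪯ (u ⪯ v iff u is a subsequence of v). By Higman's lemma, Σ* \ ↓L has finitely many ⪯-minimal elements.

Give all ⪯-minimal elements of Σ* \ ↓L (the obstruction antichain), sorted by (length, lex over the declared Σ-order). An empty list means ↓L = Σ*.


|Q|=18, |F|=1, |δ|=46 (24 ε).
min D↑ (2 st, q0=0, F={1}): 0:2→1,h→0,4→1 1:2→1,h→1,4→1.
'2': N↓-sim [4, 3] end={s0,s17,s3} ∉↓L; 1/1 deletions ∈↓L.
'4': |S_i|=[4, 3] end={s0,s17,s3} — reject; 1/1 del acc.
2 words, ⪯-incomp.

A = [2, 4].


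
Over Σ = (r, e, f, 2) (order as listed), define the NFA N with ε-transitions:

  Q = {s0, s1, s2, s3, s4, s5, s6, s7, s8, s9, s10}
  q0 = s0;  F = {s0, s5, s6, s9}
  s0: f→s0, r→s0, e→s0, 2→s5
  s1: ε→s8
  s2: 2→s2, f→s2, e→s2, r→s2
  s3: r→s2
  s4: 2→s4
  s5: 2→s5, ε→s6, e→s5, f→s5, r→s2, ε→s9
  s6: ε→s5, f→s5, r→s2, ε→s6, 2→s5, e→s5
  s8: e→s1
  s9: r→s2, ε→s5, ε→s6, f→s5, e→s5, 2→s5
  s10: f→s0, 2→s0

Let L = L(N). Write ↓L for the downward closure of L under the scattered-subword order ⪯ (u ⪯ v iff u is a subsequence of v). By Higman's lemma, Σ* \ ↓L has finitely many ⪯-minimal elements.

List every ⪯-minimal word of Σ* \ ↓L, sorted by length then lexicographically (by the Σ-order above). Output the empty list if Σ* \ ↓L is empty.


|Q|=11, |F|=4, |δ|=32 (7 ε).
min D↑ (3 st, q0=0, F={2}): 0:r→0,e→0,f→0,2→1 1:r→2,e→1,f→1,2→1 2:r→2,e→2,f→2,2→2.
'2r': run [5, 4, 1] end={s2} — reject; 2/2 single-dels accept.
1 obstructions.

Antichain: [2r].


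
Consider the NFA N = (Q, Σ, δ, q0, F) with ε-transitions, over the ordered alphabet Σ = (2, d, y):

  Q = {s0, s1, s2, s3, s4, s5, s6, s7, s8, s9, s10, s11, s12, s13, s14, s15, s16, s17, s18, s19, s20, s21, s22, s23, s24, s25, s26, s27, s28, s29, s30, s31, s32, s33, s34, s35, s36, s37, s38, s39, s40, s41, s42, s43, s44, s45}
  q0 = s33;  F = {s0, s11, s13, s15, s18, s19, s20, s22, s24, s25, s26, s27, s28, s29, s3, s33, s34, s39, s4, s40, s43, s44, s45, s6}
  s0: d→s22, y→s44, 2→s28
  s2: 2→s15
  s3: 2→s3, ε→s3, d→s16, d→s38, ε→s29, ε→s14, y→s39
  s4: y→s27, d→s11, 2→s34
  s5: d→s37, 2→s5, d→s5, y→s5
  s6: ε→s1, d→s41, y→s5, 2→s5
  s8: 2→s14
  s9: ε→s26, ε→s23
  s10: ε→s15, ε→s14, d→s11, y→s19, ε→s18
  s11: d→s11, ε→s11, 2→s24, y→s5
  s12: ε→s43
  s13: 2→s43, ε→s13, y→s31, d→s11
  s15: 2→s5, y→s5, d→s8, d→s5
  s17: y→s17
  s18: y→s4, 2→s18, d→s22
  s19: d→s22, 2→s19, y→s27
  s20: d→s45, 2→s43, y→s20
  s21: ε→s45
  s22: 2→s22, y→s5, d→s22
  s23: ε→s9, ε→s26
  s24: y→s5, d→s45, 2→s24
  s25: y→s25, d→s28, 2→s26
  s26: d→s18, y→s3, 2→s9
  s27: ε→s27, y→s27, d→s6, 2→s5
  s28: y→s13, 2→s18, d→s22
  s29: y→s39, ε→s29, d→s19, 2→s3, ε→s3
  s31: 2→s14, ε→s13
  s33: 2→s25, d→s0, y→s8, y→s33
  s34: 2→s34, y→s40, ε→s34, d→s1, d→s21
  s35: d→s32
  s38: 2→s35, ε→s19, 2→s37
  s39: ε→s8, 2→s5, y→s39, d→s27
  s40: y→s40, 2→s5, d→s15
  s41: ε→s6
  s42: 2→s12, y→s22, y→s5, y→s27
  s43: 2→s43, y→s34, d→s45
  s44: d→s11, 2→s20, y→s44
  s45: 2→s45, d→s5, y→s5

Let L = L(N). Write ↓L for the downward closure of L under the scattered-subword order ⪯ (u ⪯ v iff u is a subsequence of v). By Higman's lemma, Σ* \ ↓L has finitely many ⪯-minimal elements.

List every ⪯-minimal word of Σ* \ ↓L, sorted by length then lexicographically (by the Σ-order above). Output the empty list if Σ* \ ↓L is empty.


A = [ddy, 22yy2, dy2dd].

|Q|=46, |F|=24, |δ|=116 (23 ε).
min D↑ (24 st, q0=0, F={10}): 0:2→1,d→2,y→0 1:2→3,d→4,y→1 2:2→4,d→5,y→6 3:2→3,d→7,y→8 4:2→7,d→5,y→9 5:2→5,d→5,y→10 6:2→11,d→12,y→6 7:2→7,d→5,y→13 8:2→8,d→14,y→15 9:2→16,d→12,y→9 10:2→10,d→10,y→10 11:2→16,d→17,y→11 12:2→18,d→12,y→10 13:2→19,d→12,y→20 14:2→14,d→5,y→20 15:2→10,d→20,y→15 16:2→16,d→17,y→19 17:2→17,d→10,y→10 18:2→18,d→17,y→10 19:2→19,d→17,y→21 20:2→10,d→22,y→20 21:2→10,d→23,y→21 22:2→10,d→22,y→10 23:2→10,d→10,y→10 [Hopcroft].
'ddy': run [38, 30, 14, 2] end={s37,s5} rej; 3/3 del acc.
'22yy2': run [38, 35, 30, 25, 11, 3] end={s14,s37,s5} rej; 5/5 single-dels accept.
'dy2dd': |S_i|=[38, 30, 21, 13, 8, 4] end={s14,s37,s5,s8} ∉↓L; 5/5 del acc.
3 words, ⪯-incomp.


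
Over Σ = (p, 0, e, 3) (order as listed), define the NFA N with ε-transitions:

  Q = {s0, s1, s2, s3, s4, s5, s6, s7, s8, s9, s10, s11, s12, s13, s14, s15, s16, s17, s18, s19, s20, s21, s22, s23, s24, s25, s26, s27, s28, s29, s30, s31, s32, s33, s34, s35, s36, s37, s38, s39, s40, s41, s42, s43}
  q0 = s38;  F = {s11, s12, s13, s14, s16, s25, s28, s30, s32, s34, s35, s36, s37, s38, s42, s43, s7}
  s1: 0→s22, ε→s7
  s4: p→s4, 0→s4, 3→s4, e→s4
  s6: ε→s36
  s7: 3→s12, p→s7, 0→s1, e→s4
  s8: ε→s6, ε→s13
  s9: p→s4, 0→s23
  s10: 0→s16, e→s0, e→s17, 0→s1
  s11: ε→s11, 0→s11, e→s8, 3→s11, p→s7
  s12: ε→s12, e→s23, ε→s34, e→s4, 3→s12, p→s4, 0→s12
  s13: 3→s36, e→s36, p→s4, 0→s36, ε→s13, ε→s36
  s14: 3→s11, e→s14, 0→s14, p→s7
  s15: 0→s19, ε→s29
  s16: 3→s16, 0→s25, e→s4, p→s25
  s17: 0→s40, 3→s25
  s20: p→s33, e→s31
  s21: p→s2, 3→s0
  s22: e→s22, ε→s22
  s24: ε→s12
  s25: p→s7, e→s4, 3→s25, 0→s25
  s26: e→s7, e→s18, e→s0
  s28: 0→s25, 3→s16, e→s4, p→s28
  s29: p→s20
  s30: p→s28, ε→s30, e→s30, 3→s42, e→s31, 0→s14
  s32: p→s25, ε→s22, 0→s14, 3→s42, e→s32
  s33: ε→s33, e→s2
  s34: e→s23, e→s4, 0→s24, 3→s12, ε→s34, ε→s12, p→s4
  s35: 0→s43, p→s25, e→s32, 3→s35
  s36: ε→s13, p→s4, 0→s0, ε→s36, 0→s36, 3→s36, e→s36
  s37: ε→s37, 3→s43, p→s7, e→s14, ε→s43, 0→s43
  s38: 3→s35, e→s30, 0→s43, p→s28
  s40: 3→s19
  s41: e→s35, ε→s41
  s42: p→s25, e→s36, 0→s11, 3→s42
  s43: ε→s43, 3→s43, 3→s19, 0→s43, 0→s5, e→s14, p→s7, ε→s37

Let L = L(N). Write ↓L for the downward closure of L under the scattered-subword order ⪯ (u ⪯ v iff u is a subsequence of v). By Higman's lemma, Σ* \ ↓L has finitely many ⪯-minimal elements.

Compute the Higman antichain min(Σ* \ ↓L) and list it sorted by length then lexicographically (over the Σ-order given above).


min(Σ*\↓L) = [pe, 0p3p, e3ep, 3pp3p].

|Q|=44, |F|=17, |δ|=124 (24 ε).
min D↑ (15 st, q0=0, F={6}): 0:p→1,0→2,e→3,3→4 1:p→1,0→5,e→6,3→7 2:p→8,0→2,e→9,3→2 3:p→1,0→9,e→3,3→10 4:p→5,0→2,e→11,3→4 5:p→8,0→5,e→6,3→5 6:p→6,0→6,e→6,3→6 7:p→5,0→5,e→6,3→7 8:p→8,0→8,e→6,3→12 9:p→8,0→9,e→9,3→13 10:p→5,0→13,e→14,3→10 11:p→5,0→9,e→11,3→10 12:p→6,0→12,e→6,3→12 13:p→8,0→13,e→14,3→13 14:p→6,0→14,e→14,3→14 (ε-aug+det+¬).
'pe': |S_i|=[28, 11, 3] end={s22,s23,s4} — reject; 2/2 single-dels accept.
'0p3p': |S_i|=[28, 20, 8, 5, 1] end={s4} ∉↓L; 4/4 deletions ∈↓L.
'e3ep': N↓-sim [28, 22, 17, 8, 1] end={s4} rej; 4/4 single-dels accept.
'3pp3p': |S_i|=[28, 24, 9, 8, 5, 1] end={s4} rej; 5/5 del acc.
4 minimals (antichain).
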